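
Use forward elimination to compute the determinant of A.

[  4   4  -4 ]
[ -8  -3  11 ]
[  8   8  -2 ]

det(A) = 120

Forward elimination:
R2 <- R2 - (-2)*R1:  [ 0  5  3 ]
R3 <- R3 - (2)*R1:  [ 0  0  6 ]
Upper-triangular form:
[ 4  4  -4 ]
[ 0  5   3 ]
[ 0  0   6 ]
det(A) = (-1)^0 * (4) * (5) * (6) = 120  (0 row swaps -> sign +1)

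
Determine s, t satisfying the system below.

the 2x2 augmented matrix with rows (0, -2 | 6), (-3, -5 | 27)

Forward elimination on [A|b]:
R1 <-> R2   (pivot in column 1 was zero)
[ -3  -5  27 ]
[  0  -2   6 ]
Row echelon form:
[ -3  -5  |  27 ]
[  0  -2  |   6 ]
Back-substitution:
t = (6) / -2 = -3
s = (27 - (-5)*(-3)) / -3 = -4

(-4, -3)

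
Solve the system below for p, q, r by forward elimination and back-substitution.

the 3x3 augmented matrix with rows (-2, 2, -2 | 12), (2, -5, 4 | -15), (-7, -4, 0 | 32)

(-4, -1, -3)

Forward elimination on [A|b]:
R2 <- R2 - (-1)*R1:  [  0  -3   2  -3 ]
R3 <- R3 - (7/2)*R1:  [   0  -11    7  -10 ]
R3 <- R3 - (11/3)*R2:  [    0     0  -1/3     1 ]
Row echelon form:
[ -2   2    -2  |  12 ]
[  0  -3     2  |  -3 ]
[  0   0  -1/3  |   1 ]
Back-substitution:
r = (1) / (-1/3) = -3
q = (-3 - (2)*(-3)) / -3 = -1
p = (12 - (2)*(-1) - (-2)*(-3)) / -2 = -4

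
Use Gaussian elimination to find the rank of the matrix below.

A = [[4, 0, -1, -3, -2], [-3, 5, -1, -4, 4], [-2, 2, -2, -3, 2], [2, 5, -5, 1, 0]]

rank(A) = 4

Row reduction:
R2 <- R2 - (-3/4)*R1:  [     0      5   -7/4  -25/4    5/2 ]
R3 <- R3 - (-1/2)*R1:  [    0     2  -5/2  -9/2     1 ]
R4 <- R4 - (1/2)*R1:  [    0     5  -9/2   5/2     1 ]
R3 <- R3 - (2/5)*R2:  [    0     0  -9/5    -2     0 ]
R4 <- R4 - (1)*R2:  [     0      0  -11/4   35/4   -3/2 ]
R4 <- R4 - (55/36)*R3:  [      0       0       0  425/36    -3/2 ]
Row echelon form:
[ 4  0    -1      -3    -2 ]
[ 0  5  -7/4   -25/4   5/2 ]
[ 0  0  -9/5      -2     0 ]
[ 0  0     0  425/36  -3/2 ]
Nonzero rows / pivot columns: 4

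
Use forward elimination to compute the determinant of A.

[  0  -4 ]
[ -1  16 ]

det(A) = -4

Forward elimination:
R1 <-> R2   (pivot in column 1 was zero)
[ -1  16 ]
[  0  -4 ]
Upper-triangular form:
[ -1  16 ]
[  0  -4 ]
det(A) = (-1)^1 * (-1) * (-4) = -4  (1 row swap -> sign -1)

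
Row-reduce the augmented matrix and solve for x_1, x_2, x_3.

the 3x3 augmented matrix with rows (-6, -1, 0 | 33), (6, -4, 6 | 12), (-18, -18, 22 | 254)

(-5, -3, 5)

Forward elimination on [A|b]:
R2 <- R2 - (-1)*R1:  [  0  -5   6  45 ]
R3 <- R3 - (3)*R1:  [   0  -15   22  155 ]
R3 <- R3 - (3)*R2:  [  0   0   4  20 ]
Row echelon form:
[ -6  -1  0  |  33 ]
[  0  -5  6  |  45 ]
[  0   0  4  |  20 ]
Back-substitution:
x_3 = (20) / 4 = 5
x_2 = (45 - (6)*(5)) / -5 = -3
x_1 = (33 - (-1)*(-3)) / -6 = -5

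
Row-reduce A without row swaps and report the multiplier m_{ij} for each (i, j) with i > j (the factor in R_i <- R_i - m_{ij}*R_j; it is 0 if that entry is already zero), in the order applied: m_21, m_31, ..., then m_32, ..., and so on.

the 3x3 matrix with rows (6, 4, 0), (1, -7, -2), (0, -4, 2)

Forward elimination:
R2 <- R2 - (1/6)*R1:  [     0  -23/3     -2 ]
R3: entry in column 1 is already 0 -> m_{31} = 0 (no row operation needed)
R3 <- R3 - (12/23)*R2:  [     0      0  70/23 ]
Multipliers (in order of application): m_{21} = 1/6, m_{31} = 0, m_{32} = 12/23

multipliers: 1/6, 0, 12/23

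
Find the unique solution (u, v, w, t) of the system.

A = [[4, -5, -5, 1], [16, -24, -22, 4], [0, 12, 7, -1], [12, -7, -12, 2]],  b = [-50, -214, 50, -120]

Forward elimination on [A|b]:
R2 <- R2 - (4)*R1:  [   0   -4   -2    0  -14 ]
R4 <- R4 - (3)*R1:  [  0   8   3  -1  30 ]
R3 <- R3 - (-3)*R2:  [  0   0   1  -1   8 ]
R4 <- R4 - (-2)*R2:  [  0   0  -1  -1   2 ]
R4 <- R4 - (-1)*R3:  [  0   0   0  -2  10 ]
Row echelon form:
[ 4  -5  -5   1  |  -50 ]
[ 0  -4  -2   0  |  -14 ]
[ 0   0   1  -1  |    8 ]
[ 0   0   0  -2  |   10 ]
Back-substitution:
t = (10) / -2 = -5
w = (8 - (-1)*(-5)) / 1 = 3
v = (-14 - (-2)*(3)) / -4 = 2
u = (-50 - (-5)*(2) - (-5)*(3) - (1)*(-5)) / 4 = -5

(-5, 2, 3, -5)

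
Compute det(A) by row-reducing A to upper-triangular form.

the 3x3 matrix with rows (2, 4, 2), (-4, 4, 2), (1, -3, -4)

Forward elimination:
R2 <- R2 - (-2)*R1:  [  0  12   6 ]
R3 <- R3 - (1/2)*R1:  [  0  -5  -5 ]
R3 <- R3 - (-5/12)*R2:  [    0     0  -5/2 ]
Upper-triangular form:
[ 2   4     2 ]
[ 0  12     6 ]
[ 0   0  -5/2 ]
det(A) = (-1)^0 * (2) * (12) * (-5/2) = -60  (0 row swaps -> sign +1)

det(A) = -60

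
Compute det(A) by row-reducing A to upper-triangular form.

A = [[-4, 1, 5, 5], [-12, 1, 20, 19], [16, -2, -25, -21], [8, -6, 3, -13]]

Forward elimination:
R2 <- R2 - (3)*R1:  [  0  -2   5   4 ]
R3 <- R3 - (-4)*R1:  [  0   2  -5  -1 ]
R4 <- R4 - (-2)*R1:  [  0  -4  13  -3 ]
R3 <- R3 - (-1)*R2:  [ 0  0  0  3 ]
R4 <- R4 - (2)*R2:  [   0    0    3  -11 ]
R3 <-> R4   (pivot in column 3 was zero)
[ -4   1  5    5 ]
[  0  -2  5    4 ]
[  0   0  3  -11 ]
[  0   0  0    3 ]
Upper-triangular form:
[ -4   1  5    5 ]
[  0  -2  5    4 ]
[  0   0  3  -11 ]
[  0   0  0    3 ]
det(A) = (-1)^1 * (-4) * (-2) * (3) * (3) = -72  (1 row swap -> sign -1)

det(A) = -72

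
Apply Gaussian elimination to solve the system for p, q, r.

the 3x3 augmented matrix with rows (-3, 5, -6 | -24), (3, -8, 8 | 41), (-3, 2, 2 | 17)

(-5, -3, 4)

Forward elimination on [A|b]:
R2 <- R2 - (-1)*R1:  [  0  -3   2  17 ]
R3 <- R3 - (1)*R1:  [  0  -3   8  41 ]
R3 <- R3 - (1)*R2:  [  0   0   6  24 ]
Row echelon form:
[ -3   5  -6  |  -24 ]
[  0  -3   2  |   17 ]
[  0   0   6  |   24 ]
Back-substitution:
r = (24) / 6 = 4
q = (17 - (2)*(4)) / -3 = -3
p = (-24 - (5)*(-3) - (-6)*(4)) / -3 = -5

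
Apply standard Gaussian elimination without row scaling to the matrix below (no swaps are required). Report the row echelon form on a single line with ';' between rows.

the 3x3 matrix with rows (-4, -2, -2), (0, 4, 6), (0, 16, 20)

REF = [-4 -2 -2; 0 4 6; 0 0 -4]

Forward elimination:
R3 <- R3 - (4)*R2:  [  0   0  -4 ]
Row echelon form:
[ -4  -2  -2 ]
[  0   4   6 ]
[  0   0  -4 ]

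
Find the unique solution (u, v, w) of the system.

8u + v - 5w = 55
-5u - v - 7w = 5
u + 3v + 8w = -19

(4, 3, -4)

Forward elimination on [A|b]:
R2 <- R2 - (-5/8)*R1:  [     0   -3/8  -81/8  315/8 ]
R3 <- R3 - (1/8)*R1:  [      0    23/8    69/8  -207/8 ]
R3 <- R3 - (-23/3)*R2:  [   0    0  -69  276 ]
Row echelon form:
[ 8     1     -5  |     55 ]
[ 0  -3/8  -81/8  |  315/8 ]
[ 0     0    -69  |    276 ]
Back-substitution:
w = (276) / -69 = -4
v = (315/8 - (-81/8)*(-4)) / (-3/8) = 3
u = (55 - (1)*(3) - (-5)*(-4)) / 8 = 4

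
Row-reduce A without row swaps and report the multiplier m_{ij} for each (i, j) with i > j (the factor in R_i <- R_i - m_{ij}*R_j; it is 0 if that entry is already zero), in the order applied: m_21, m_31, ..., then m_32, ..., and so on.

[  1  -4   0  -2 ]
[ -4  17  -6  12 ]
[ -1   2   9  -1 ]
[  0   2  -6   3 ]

multipliers: -4, -1, 0, -2, 2, -2

Forward elimination:
R2 <- R2 - (-4)*R1:  [  0   1  -6   4 ]
R3 <- R3 - (-1)*R1:  [  0  -2   9  -3 ]
R4: entry in column 1 is already 0 -> m_{41} = 0 (no row operation needed)
R3 <- R3 - (-2)*R2:  [  0   0  -3   5 ]
R4 <- R4 - (2)*R2:  [  0   0   6  -5 ]
R4 <- R4 - (-2)*R3:  [ 0  0  0  5 ]
Multipliers (in order of application): m_{21} = -4, m_{31} = -1, m_{41} = 0, m_{32} = -2, m_{42} = 2, m_{43} = -2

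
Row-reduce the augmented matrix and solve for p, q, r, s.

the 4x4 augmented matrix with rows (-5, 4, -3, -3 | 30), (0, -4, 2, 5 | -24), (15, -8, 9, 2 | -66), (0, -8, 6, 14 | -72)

(-2, -1, -4, -4)

Forward elimination on [A|b]:
R3 <- R3 - (-3)*R1:  [  0   4   0  -7  24 ]
R3 <- R3 - (-1)*R2:  [  0   0   2  -2   0 ]
R4 <- R4 - (2)*R2:  [   0    0    2    4  -24 ]
R4 <- R4 - (1)*R3:  [   0    0    0    6  -24 ]
Row echelon form:
[ -5   4  -3  -3  |   30 ]
[  0  -4   2   5  |  -24 ]
[  0   0   2  -2  |    0 ]
[  0   0   0   6  |  -24 ]
Back-substitution:
s = (-24) / 6 = -4
r = (0 - (-2)*(-4)) / 2 = -4
q = (-24 - (2)*(-4) - (5)*(-4)) / -4 = -1
p = (30 - (4)*(-1) - (-3)*(-4) - (-3)*(-4)) / -5 = -2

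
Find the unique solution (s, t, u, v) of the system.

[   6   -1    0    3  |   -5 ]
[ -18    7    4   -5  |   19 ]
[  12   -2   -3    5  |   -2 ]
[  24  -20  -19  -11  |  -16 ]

Forward elimination on [A|b]:
R2 <- R2 - (-3)*R1:  [ 0  4  4  4  4 ]
R3 <- R3 - (2)*R1:  [  0   0  -3  -1   8 ]
R4 <- R4 - (4)*R1:  [   0  -16  -19  -23    4 ]
R4 <- R4 - (-4)*R2:  [  0   0  -3  -7  20 ]
R4 <- R4 - (1)*R3:  [  0   0   0  -6  12 ]
Row echelon form:
[ 6  -1   0   3  |  -5 ]
[ 0   4   4   4  |   4 ]
[ 0   0  -3  -1  |   8 ]
[ 0   0   0  -6  |  12 ]
Back-substitution:
v = (12) / -6 = -2
u = (8 - (-1)*(-2)) / -3 = -2
t = (4 - (4)*(-2) - (4)*(-2)) / 4 = 5
s = (-5 - (-1)*(5) - (3)*(-2)) / 6 = 1

(1, 5, -2, -2)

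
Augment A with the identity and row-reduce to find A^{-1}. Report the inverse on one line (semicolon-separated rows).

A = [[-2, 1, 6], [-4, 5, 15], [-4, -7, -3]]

Gauss-Jordan on [A | I]:
R1 <- (1/-2)*R1:  [    1  -1/2    -3  |  -1/2     0     0 ]
R2 <- R2 - (-4)*R1:  [  0   3   3  |  -2   1   0 ]
R3 <- R3 - (-4)*R1:  [   0   -9  -15  |   -2    0    1 ]
R2 <- (1/3)*R2:  [    0     1     1  |  -2/3   1/3     0 ]
R1 <- R1 - (-1/2)*R2:  [    1     0  -5/2  |  -5/6   1/6     0 ]
R3 <- R3 - (-9)*R2:  [  0   0  -6  |  -8   3   1 ]
R3 <- (1/-6)*R3:  [    0     0     1  |   4/3  -1/2  -1/6 ]
R1 <- R1 - (-5/2)*R3:  [      1       0       0  |     5/2  -13/12   -5/12 ]
R2 <- R2 - (1)*R3:  [   0    1    0  |   -2  5/6  1/6 ]
Right block of [I | A^{-1}] is the inverse:
[ 5/2  -13/12  -5/12 ]
[  -2     5/6    1/6 ]
[ 4/3    -1/2   -1/6 ]

inverse = [5/2 -13/12 -5/12; -2 5/6 1/6; 4/3 -1/2 -1/6]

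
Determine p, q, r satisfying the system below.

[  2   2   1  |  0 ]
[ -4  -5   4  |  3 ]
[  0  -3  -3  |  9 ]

(3, -3, 0)

Forward elimination on [A|b]:
R2 <- R2 - (-2)*R1:  [  0  -1   6   3 ]
R3 <- R3 - (3)*R2:  [   0    0  -21    0 ]
Row echelon form:
[ 2   2    1  |  0 ]
[ 0  -1    6  |  3 ]
[ 0   0  -21  |  0 ]
Back-substitution:
r = (0) / -21 = 0
q = (3 - (6)*(0)) / -1 = -3
p = (0 - (2)*(-3) - (1)*(0)) / 2 = 3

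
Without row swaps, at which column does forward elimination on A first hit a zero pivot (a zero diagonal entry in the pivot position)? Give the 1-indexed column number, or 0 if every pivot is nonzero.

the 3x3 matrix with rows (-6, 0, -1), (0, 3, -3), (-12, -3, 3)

first zero-pivot column = 0

Naive forward elimination:
R3 <- R3 - (2)*R1:  [  0  -3   5 ]
R3 <- R3 - (-1)*R2:  [ 0  0  2 ]
All pivots nonzero; naive elimination completes without hitting a zero pivot.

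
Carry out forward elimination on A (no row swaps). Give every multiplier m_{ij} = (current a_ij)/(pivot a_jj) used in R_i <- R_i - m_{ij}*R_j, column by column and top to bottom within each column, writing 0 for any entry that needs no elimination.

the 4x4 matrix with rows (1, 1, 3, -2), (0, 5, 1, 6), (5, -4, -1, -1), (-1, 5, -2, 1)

Forward elimination:
R2: entry in column 1 is already 0 -> m_{21} = 0 (no row operation needed)
R3 <- R3 - (5)*R1:  [   0   -9  -16    9 ]
R4 <- R4 - (-1)*R1:  [  0   6   1  -1 ]
R3 <- R3 - (-9/5)*R2:  [     0      0  -71/5   99/5 ]
R4 <- R4 - (6/5)*R2:  [     0      0   -1/5  -41/5 ]
R4 <- R4 - (1/71)*R3:  [       0        0        0  -602/71 ]
Multipliers (in order of application): m_{21} = 0, m_{31} = 5, m_{41} = -1, m_{32} = -9/5, m_{42} = 6/5, m_{43} = 1/71

multipliers: 0, 5, -1, -9/5, 6/5, 1/71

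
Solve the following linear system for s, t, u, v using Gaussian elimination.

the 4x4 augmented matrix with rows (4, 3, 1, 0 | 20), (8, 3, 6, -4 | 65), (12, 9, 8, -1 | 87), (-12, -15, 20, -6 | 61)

(3, 1, 5, -2)

Forward elimination on [A|b]:
R2 <- R2 - (2)*R1:  [  0  -3   4  -4  25 ]
R3 <- R3 - (3)*R1:  [  0   0   5  -1  27 ]
R4 <- R4 - (-3)*R1:  [   0   -6   23   -6  121 ]
R4 <- R4 - (2)*R2:  [  0   0  15   2  71 ]
R4 <- R4 - (3)*R3:  [   0    0    0    5  -10 ]
Row echelon form:
[ 4   3  1   0  |   20 ]
[ 0  -3  4  -4  |   25 ]
[ 0   0  5  -1  |   27 ]
[ 0   0  0   5  |  -10 ]
Back-substitution:
v = (-10) / 5 = -2
u = (27 - (-1)*(-2)) / 5 = 5
t = (25 - (4)*(5) - (-4)*(-2)) / -3 = 1
s = (20 - (3)*(1) - (1)*(5)) / 4 = 3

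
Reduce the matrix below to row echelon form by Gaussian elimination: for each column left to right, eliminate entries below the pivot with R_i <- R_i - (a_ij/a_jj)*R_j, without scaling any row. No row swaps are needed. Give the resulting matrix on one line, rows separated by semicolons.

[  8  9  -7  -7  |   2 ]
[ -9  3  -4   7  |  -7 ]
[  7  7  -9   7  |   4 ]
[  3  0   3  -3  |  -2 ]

REF = [8 9 -7 -7 2; 0 105/8 -95/8 -7/8 -19/4; 0 0 -11/3 196/15 29/15; 0 0 0 471/55 -1007/385]

Forward elimination:
R2 <- R2 - (-9/8)*R1:  [     0  105/8  -95/8   -7/8  -19/4 ]
R3 <- R3 - (7/8)*R1:  [     0   -7/8  -23/8  105/8    9/4 ]
R4 <- R4 - (3/8)*R1:  [     0  -27/8   45/8   -3/8  -11/4 ]
R3 <- R3 - (-1/15)*R2:  [      0       0   -11/3  196/15   29/15 ]
R4 <- R4 - (-9/35)*R2:  [       0        0     18/7     -3/5  -139/35 ]
R4 <- R4 - (-54/77)*R3:  [         0          0          0     471/55  -1007/385 ]
Row echelon form:
[ 8      9     -7      -7  |          2 ]
[ 0  105/8  -95/8    -7/8  |      -19/4 ]
[ 0      0  -11/3  196/15  |      29/15 ]
[ 0      0      0  471/55  |  -1007/385 ]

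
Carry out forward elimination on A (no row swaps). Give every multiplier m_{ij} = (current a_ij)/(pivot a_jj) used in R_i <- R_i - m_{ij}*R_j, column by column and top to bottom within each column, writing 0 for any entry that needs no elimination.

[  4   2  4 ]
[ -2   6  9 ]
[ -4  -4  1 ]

multipliers: -1/2, -1, -2/7

Forward elimination:
R2 <- R2 - (-1/2)*R1:  [  0   7  11 ]
R3 <- R3 - (-1)*R1:  [  0  -2   5 ]
R3 <- R3 - (-2/7)*R2:  [    0     0  57/7 ]
Multipliers (in order of application): m_{21} = -1/2, m_{31} = -1, m_{32} = -2/7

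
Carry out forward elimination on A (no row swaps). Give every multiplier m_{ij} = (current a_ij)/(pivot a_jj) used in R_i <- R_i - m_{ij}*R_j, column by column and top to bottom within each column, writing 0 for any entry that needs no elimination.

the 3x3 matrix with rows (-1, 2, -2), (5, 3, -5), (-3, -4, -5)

multipliers: -5, 3, -10/13

Forward elimination:
R2 <- R2 - (-5)*R1:  [   0   13  -15 ]
R3 <- R3 - (3)*R1:  [   0  -10    1 ]
R3 <- R3 - (-10/13)*R2:  [       0        0  -137/13 ]
Multipliers (in order of application): m_{21} = -5, m_{31} = 3, m_{32} = -10/13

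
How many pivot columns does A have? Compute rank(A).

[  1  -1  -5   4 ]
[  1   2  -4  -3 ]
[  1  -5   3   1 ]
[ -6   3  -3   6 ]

rank(A) = 4

Row reduction:
R2 <- R2 - (1)*R1:  [  0   3   1  -7 ]
R3 <- R3 - (1)*R1:  [  0  -4   8  -3 ]
R4 <- R4 - (-6)*R1:  [   0   -3  -33   30 ]
R3 <- R3 - (-4/3)*R2:  [     0      0   28/3  -37/3 ]
R4 <- R4 - (-1)*R2:  [   0    0  -32   23 ]
R4 <- R4 - (-24/7)*R3:  [      0       0       0  -135/7 ]
Row echelon form:
[ 1  -1    -5       4 ]
[ 0   3     1      -7 ]
[ 0   0  28/3   -37/3 ]
[ 0   0     0  -135/7 ]
Nonzero rows / pivot columns: 4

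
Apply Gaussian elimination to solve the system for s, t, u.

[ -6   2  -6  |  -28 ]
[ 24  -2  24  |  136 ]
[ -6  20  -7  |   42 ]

(4, 4, 2)

Forward elimination on [A|b]:
R2 <- R2 - (-4)*R1:  [  0   6   0  24 ]
R3 <- R3 - (1)*R1:  [  0  18  -1  70 ]
R3 <- R3 - (3)*R2:  [  0   0  -1  -2 ]
Row echelon form:
[ -6  2  -6  |  -28 ]
[  0  6   0  |   24 ]
[  0  0  -1  |   -2 ]
Back-substitution:
u = (-2) / -1 = 2
t = (24) / 6 = 4
s = (-28 - (2)*(4) - (-6)*(2)) / -6 = 4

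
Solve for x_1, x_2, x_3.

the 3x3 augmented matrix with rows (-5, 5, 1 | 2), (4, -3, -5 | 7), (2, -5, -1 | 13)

(-5, -4, -3)

Forward elimination on [A|b]:
R2 <- R2 - (-4/5)*R1:  [     0      1  -21/5   43/5 ]
R3 <- R3 - (-2/5)*R1:  [    0    -3  -3/5  69/5 ]
R3 <- R3 - (-3)*R2:  [     0      0  -66/5  198/5 ]
Row echelon form:
[ -5  5      1  |      2 ]
[  0  1  -21/5  |   43/5 ]
[  0  0  -66/5  |  198/5 ]
Back-substitution:
x_3 = (198/5) / (-66/5) = -3
x_2 = (43/5 - (-21/5)*(-3)) / 1 = -4
x_1 = (2 - (5)*(-4) - (1)*(-3)) / -5 = -5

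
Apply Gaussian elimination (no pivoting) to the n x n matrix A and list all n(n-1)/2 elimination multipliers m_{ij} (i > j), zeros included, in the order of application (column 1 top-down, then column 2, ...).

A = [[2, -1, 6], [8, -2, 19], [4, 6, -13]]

multipliers: 4, 2, 4

Forward elimination:
R2 <- R2 - (4)*R1:  [  0   2  -5 ]
R3 <- R3 - (2)*R1:  [   0    8  -25 ]
R3 <- R3 - (4)*R2:  [  0   0  -5 ]
Multipliers (in order of application): m_{21} = 4, m_{31} = 2, m_{32} = 4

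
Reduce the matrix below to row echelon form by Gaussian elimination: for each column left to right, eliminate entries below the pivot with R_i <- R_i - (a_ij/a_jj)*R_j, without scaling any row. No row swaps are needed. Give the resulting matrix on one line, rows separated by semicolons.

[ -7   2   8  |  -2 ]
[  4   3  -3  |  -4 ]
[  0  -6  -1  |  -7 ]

Forward elimination:
R2 <- R2 - (-4/7)*R1:  [     0   29/7   11/7  -36/7 ]
R3 <- R3 - (-42/29)*R2:  [       0        0    37/29  -419/29 ]
Row echelon form:
[ -7     2      8  |       -2 ]
[  0  29/7   11/7  |    -36/7 ]
[  0     0  37/29  |  -419/29 ]

REF = [-7 2 8 -2; 0 29/7 11/7 -36/7; 0 0 37/29 -419/29]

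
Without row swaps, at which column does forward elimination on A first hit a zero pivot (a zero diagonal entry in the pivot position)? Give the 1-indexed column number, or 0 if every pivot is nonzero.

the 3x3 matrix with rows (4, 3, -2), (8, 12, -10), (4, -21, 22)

first zero-pivot column = 3

Naive forward elimination:
R2 <- R2 - (2)*R1:  [  0   6  -6 ]
R3 <- R3 - (1)*R1:  [   0  -24   24 ]
R3 <- R3 - (-4)*R2:  [ 0  0  0 ]
Matrix at this point:
[ 4  3  -2 ]
[ 0  6  -6 ]
[ 0  0   0 ]
Pivot entry (3,3) in the last row is zero and there are no rows below to swap with -> zero pivot in column 3 (A is singular).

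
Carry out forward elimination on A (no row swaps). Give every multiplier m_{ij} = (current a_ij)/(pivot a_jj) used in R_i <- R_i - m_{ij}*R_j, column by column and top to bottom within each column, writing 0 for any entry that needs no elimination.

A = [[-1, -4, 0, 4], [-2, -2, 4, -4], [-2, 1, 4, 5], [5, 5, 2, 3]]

Forward elimination:
R2 <- R2 - (2)*R1:  [   0    6    4  -12 ]
R3 <- R3 - (2)*R1:  [  0   9   4  -3 ]
R4 <- R4 - (-5)*R1:  [   0  -15    2   23 ]
R3 <- R3 - (3/2)*R2:  [  0   0  -2  15 ]
R4 <- R4 - (-5/2)*R2:  [  0   0  12  -7 ]
R4 <- R4 - (-6)*R3:  [  0   0   0  83 ]
Multipliers (in order of application): m_{21} = 2, m_{31} = 2, m_{41} = -5, m_{32} = 3/2, m_{42} = -5/2, m_{43} = -6

multipliers: 2, 2, -5, 3/2, -5/2, -6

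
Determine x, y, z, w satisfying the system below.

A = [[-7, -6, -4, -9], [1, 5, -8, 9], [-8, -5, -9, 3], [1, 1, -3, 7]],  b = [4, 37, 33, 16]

(-1, 1, -3, 1)

Forward elimination on [A|b]:
R2 <- R2 - (-1/7)*R1:  [     0   29/7  -60/7   54/7  263/7 ]
R3 <- R3 - (8/7)*R1:  [     0   13/7  -31/7   93/7  199/7 ]
R4 <- R4 - (-1/7)*R1:  [     0    1/7  -25/7   40/7  116/7 ]
R3 <- R3 - (13/29)*R2:  [      0       0  -17/29  285/29  336/29 ]
R4 <- R4 - (1/29)*R2:  [      0       0  -95/29  158/29  443/29 ]
R4 <- R4 - (95/17)*R3:  [       0        0        0  -841/17  -841/17 ]
Row echelon form:
[ -7    -6      -4       -9  |        4 ]
[  0  29/7   -60/7     54/7  |    263/7 ]
[  0     0  -17/29   285/29  |   336/29 ]
[  0     0       0  -841/17  |  -841/17 ]
Back-substitution:
w = (-841/17) / (-841/17) = 1
z = (336/29 - (285/29)*(1)) / (-17/29) = -3
y = (263/7 - (-60/7)*(-3) - (54/7)*(1)) / (29/7) = 1
x = (4 - (-6)*(1) - (-4)*(-3) - (-9)*(1)) / -7 = -1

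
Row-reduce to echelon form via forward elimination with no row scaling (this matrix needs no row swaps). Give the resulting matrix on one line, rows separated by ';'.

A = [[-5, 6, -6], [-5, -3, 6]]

REF = [-5 6 -6; 0 -9 12]

Forward elimination:
R2 <- R2 - (1)*R1:  [  0  -9  12 ]
Row echelon form:
[ -5   6  -6 ]
[  0  -9  12 ]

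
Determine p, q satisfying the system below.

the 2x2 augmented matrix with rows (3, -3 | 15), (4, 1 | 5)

Forward elimination on [A|b]:
R2 <- R2 - (4/3)*R1:  [   0    5  -15 ]
Row echelon form:
[ 3  -3  |   15 ]
[ 0   5  |  -15 ]
Back-substitution:
q = (-15) / 5 = -3
p = (15 - (-3)*(-3)) / 3 = 2

(2, -3)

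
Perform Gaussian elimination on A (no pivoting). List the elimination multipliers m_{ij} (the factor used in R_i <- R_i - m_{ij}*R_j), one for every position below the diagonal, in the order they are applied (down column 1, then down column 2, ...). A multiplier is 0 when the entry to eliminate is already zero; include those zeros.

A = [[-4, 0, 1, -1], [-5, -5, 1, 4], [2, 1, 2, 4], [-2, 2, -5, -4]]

multipliers: 5/4, -1/2, 1/2, -1/5, -2/5, -16/7

Forward elimination:
R2 <- R2 - (5/4)*R1:  [    0    -5  -1/4  21/4 ]
R3 <- R3 - (-1/2)*R1:  [   0    1  5/2  7/2 ]
R4 <- R4 - (1/2)*R1:  [     0      2  -11/2   -7/2 ]
R3 <- R3 - (-1/5)*R2:  [     0      0  49/20  91/20 ]
R4 <- R4 - (-2/5)*R2:  [     0      0  -28/5   -7/5 ]
R4 <- R4 - (-16/7)*R3:  [ 0  0  0  9 ]
Multipliers (in order of application): m_{21} = 5/4, m_{31} = -1/2, m_{41} = 1/2, m_{32} = -1/5, m_{42} = -2/5, m_{43} = -16/7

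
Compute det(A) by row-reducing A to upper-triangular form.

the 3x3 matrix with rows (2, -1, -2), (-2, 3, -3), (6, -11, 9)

det(A) = -20

Forward elimination:
R2 <- R2 - (-1)*R1:  [  0   2  -5 ]
R3 <- R3 - (3)*R1:  [  0  -8  15 ]
R3 <- R3 - (-4)*R2:  [  0   0  -5 ]
Upper-triangular form:
[ 2  -1  -2 ]
[ 0   2  -5 ]
[ 0   0  -5 ]
det(A) = (-1)^0 * (2) * (2) * (-5) = -20  (0 row swaps -> sign +1)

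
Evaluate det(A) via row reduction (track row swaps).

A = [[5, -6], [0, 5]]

Forward elimination:
Upper-triangular form:
[ 5  -6 ]
[ 0   5 ]
det(A) = (-1)^0 * (5) * (5) = 25  (0 row swaps -> sign +1)

det(A) = 25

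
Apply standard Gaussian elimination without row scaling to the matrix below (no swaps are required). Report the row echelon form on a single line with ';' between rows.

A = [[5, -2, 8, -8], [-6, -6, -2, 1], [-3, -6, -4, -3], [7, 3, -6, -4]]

REF = [5 -2 8 -8; 0 -42/5 38/5 -43/5; 0 0 -40/7 -3/7; 0 0 0 259/120]

Forward elimination:
R2 <- R2 - (-6/5)*R1:  [     0  -42/5   38/5  -43/5 ]
R3 <- R3 - (-3/5)*R1:  [     0  -36/5    4/5  -39/5 ]
R4 <- R4 - (7/5)*R1:  [     0   29/5  -86/5   36/5 ]
R3 <- R3 - (6/7)*R2:  [     0      0  -40/7   -3/7 ]
R4 <- R4 - (-29/42)*R2:  [       0        0  -251/21    53/42 ]
R4 <- R4 - (251/120)*R3:  [       0        0        0  259/120 ]
Row echelon form:
[ 5     -2      8       -8 ]
[ 0  -42/5   38/5    -43/5 ]
[ 0      0  -40/7     -3/7 ]
[ 0      0      0  259/120 ]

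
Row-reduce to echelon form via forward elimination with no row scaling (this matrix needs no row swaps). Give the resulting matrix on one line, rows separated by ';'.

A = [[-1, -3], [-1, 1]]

Forward elimination:
R2 <- R2 - (1)*R1:  [ 0  4 ]
Row echelon form:
[ -1  -3 ]
[  0   4 ]

REF = [-1 -3; 0 4]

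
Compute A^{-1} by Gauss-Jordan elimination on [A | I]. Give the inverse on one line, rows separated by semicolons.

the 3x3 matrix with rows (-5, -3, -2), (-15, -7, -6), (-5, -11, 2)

inverse = [2 -7/10 -1/10; -3/2 1/2 0; -13/4 1 1/4]

Gauss-Jordan on [A | I]:
R1 <- (1/-5)*R1:  [    1   3/5   2/5  |  -1/5     0     0 ]
R2 <- R2 - (-15)*R1:  [  0   2   0  |  -3   1   0 ]
R3 <- R3 - (-5)*R1:  [  0  -8   4  |  -1   0   1 ]
R2 <- (1/2)*R2:  [    0     1     0  |  -3/2   1/2     0 ]
R1 <- R1 - (3/5)*R2:  [     1      0    2/5  |   7/10  -3/10      0 ]
R3 <- R3 - (-8)*R2:  [   0    0    4  |  -13    4    1 ]
R3 <- (1/4)*R3:  [     0      0      1  |  -13/4      1    1/4 ]
R1 <- R1 - (2/5)*R3:  [     1      0      0  |      2  -7/10  -1/10 ]
Right block of [I | A^{-1}] is the inverse:
[     2  -7/10  -1/10 ]
[  -3/2    1/2      0 ]
[ -13/4      1    1/4 ]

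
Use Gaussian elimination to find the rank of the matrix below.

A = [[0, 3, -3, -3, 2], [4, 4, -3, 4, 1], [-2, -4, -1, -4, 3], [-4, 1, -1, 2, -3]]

Row reduction:
R1 <-> R2   (pivot in column 1 was zero)
[  4   4  -3   4   1 ]
[  0   3  -3  -3   2 ]
[ -2  -4  -1  -4   3 ]
[ -4   1  -1   2  -3 ]
R3 <- R3 - (-1/2)*R1:  [    0    -2  -5/2    -2   7/2 ]
R4 <- R4 - (-1)*R1:  [  0   5  -4   6  -2 ]
R3 <- R3 - (-2/3)*R2:  [    0     0  -9/2    -4  29/6 ]
R4 <- R4 - (5/3)*R2:  [     0      0      1     11  -16/3 ]
R4 <- R4 - (-2/9)*R3:  [       0        0        0     91/9  -115/27 ]
Row echelon form:
[ 4  4    -3     4        1 ]
[ 0  3    -3    -3        2 ]
[ 0  0  -9/2    -4     29/6 ]
[ 0  0     0  91/9  -115/27 ]
Nonzero rows / pivot columns: 4

rank(A) = 4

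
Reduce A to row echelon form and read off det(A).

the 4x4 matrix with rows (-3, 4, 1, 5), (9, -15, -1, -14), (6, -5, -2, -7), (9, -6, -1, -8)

Forward elimination:
R2 <- R2 - (-3)*R1:  [  0  -3   2   1 ]
R3 <- R3 - (-2)*R1:  [ 0  3  0  3 ]
R4 <- R4 - (-3)*R1:  [ 0  6  2  7 ]
R3 <- R3 - (-1)*R2:  [ 0  0  2  4 ]
R4 <- R4 - (-2)*R2:  [ 0  0  6  9 ]
R4 <- R4 - (3)*R3:  [  0   0   0  -3 ]
Upper-triangular form:
[ -3   4  1   5 ]
[  0  -3  2   1 ]
[  0   0  2   4 ]
[  0   0  0  -3 ]
det(A) = (-1)^0 * (-3) * (-3) * (2) * (-3) = -54  (0 row swaps -> sign +1)

det(A) = -54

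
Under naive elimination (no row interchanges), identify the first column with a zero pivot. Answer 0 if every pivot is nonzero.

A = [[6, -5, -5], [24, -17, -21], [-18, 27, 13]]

first zero-pivot column = 0

Naive forward elimination:
R2 <- R2 - (4)*R1:  [  0   3  -1 ]
R3 <- R3 - (-3)*R1:  [  0  12  -2 ]
R3 <- R3 - (4)*R2:  [ 0  0  2 ]
All pivots nonzero; naive elimination completes without hitting a zero pivot.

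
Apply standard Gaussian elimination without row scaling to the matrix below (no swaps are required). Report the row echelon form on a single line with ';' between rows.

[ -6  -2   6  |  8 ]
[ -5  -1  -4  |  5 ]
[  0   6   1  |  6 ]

Forward elimination:
R2 <- R2 - (5/6)*R1:  [    0   2/3    -9  -5/3 ]
R3 <- R3 - (9)*R2:  [  0   0  82  21 ]
Row echelon form:
[ -6   -2   6  |     8 ]
[  0  2/3  -9  |  -5/3 ]
[  0    0  82  |    21 ]

REF = [-6 -2 6 8; 0 2/3 -9 -5/3; 0 0 82 21]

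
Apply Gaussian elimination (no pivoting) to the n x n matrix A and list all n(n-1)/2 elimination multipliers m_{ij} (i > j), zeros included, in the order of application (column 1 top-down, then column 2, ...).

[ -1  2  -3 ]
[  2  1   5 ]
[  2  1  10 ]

Forward elimination:
R2 <- R2 - (-2)*R1:  [  0   5  -1 ]
R3 <- R3 - (-2)*R1:  [ 0  5  4 ]
R3 <- R3 - (1)*R2:  [ 0  0  5 ]
Multipliers (in order of application): m_{21} = -2, m_{31} = -2, m_{32} = 1

multipliers: -2, -2, 1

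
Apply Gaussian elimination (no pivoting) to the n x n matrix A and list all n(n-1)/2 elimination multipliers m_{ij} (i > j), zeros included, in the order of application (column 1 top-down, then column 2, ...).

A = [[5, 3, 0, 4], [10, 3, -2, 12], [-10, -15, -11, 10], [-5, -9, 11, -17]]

Forward elimination:
R2 <- R2 - (2)*R1:  [  0  -3  -2   4 ]
R3 <- R3 - (-2)*R1:  [   0   -9  -11   18 ]
R4 <- R4 - (-1)*R1:  [   0   -6   11  -13 ]
R3 <- R3 - (3)*R2:  [  0   0  -5   6 ]
R4 <- R4 - (2)*R2:  [   0    0   15  -21 ]
R4 <- R4 - (-3)*R3:  [  0   0   0  -3 ]
Multipliers (in order of application): m_{21} = 2, m_{31} = -2, m_{41} = -1, m_{32} = 3, m_{42} = 2, m_{43} = -3

multipliers: 2, -2, -1, 3, 2, -3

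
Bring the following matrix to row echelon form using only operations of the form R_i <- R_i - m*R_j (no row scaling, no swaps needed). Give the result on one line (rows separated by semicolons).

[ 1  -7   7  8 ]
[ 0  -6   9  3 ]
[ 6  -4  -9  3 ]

Forward elimination:
R3 <- R3 - (6)*R1:  [   0   38  -51  -45 ]
R3 <- R3 - (-19/3)*R2:  [   0    0    6  -26 ]
Row echelon form:
[ 1  -7  7    8 ]
[ 0  -6  9    3 ]
[ 0   0  6  -26 ]

REF = [1 -7 7 8; 0 -6 9 3; 0 0 6 -26]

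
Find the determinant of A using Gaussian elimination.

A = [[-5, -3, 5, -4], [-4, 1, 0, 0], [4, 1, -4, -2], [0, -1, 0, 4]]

det(A) = 216

Forward elimination:
R2 <- R2 - (4/5)*R1:  [    0  17/5    -4  16/5 ]
R3 <- R3 - (-4/5)*R1:  [     0   -7/5      0  -26/5 ]
R3 <- R3 - (-7/17)*R2:  [      0       0  -28/17  -66/17 ]
R4 <- R4 - (-5/17)*R2:  [      0       0  -20/17   84/17 ]
R4 <- R4 - (5/7)*R3:  [    0     0     0  54/7 ]
Upper-triangular form:
[ -5    -3       5      -4 ]
[  0  17/5      -4    16/5 ]
[  0     0  -28/17  -66/17 ]
[  0     0       0    54/7 ]
det(A) = (-1)^0 * (-5) * (17/5) * (-28/17) * (54/7) = 216  (0 row swaps -> sign +1)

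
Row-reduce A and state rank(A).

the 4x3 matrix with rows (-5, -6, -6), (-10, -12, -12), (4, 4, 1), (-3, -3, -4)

Row reduction:
R2 <- R2 - (2)*R1:  [ 0  0  0 ]
R3 <- R3 - (-4/5)*R1:  [     0   -4/5  -19/5 ]
R4 <- R4 - (3/5)*R1:  [    0   3/5  -2/5 ]
R2 <-> R3   (pivot in column 2 was zero)
[ -5    -6     -6 ]
[  0  -4/5  -19/5 ]
[  0     0      0 ]
[  0   3/5   -2/5 ]
R4 <- R4 - (-3/4)*R2:  [     0      0  -13/4 ]
R3 <-> R4   (pivot in column 3 was zero)
[ -5    -6     -6 ]
[  0  -4/5  -19/5 ]
[  0     0  -13/4 ]
[  0     0      0 ]
Row echelon form:
[ -5    -6     -6 ]
[  0  -4/5  -19/5 ]
[  0     0  -13/4 ]
[  0     0      0 ]
Nonzero rows / pivot columns: 3

rank(A) = 3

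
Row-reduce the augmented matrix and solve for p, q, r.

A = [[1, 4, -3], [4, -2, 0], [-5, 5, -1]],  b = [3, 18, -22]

(5, 1, 2)

Forward elimination on [A|b]:
R2 <- R2 - (4)*R1:  [   0  -18   12    6 ]
R3 <- R3 - (-5)*R1:  [   0   25  -16   -7 ]
R3 <- R3 - (-25/18)*R2:  [   0    0  2/3  4/3 ]
Row echelon form:
[ 1    4   -3  |    3 ]
[ 0  -18   12  |    6 ]
[ 0    0  2/3  |  4/3 ]
Back-substitution:
r = (4/3) / (2/3) = 2
q = (6 - (12)*(2)) / -18 = 1
p = (3 - (4)*(1) - (-3)*(2)) / 1 = 5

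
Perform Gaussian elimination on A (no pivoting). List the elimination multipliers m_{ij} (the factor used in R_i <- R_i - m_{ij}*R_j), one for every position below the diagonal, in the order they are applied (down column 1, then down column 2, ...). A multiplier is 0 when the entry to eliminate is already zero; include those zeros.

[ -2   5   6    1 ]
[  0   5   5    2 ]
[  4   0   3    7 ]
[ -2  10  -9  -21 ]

Forward elimination:
R2: entry in column 1 is already 0 -> m_{21} = 0 (no row operation needed)
R3 <- R3 - (-2)*R1:  [  0  10  15   9 ]
R4 <- R4 - (1)*R1:  [   0    5  -15  -22 ]
R3 <- R3 - (2)*R2:  [ 0  0  5  5 ]
R4 <- R4 - (1)*R2:  [   0    0  -20  -24 ]
R4 <- R4 - (-4)*R3:  [  0   0   0  -4 ]
Multipliers (in order of application): m_{21} = 0, m_{31} = -2, m_{41} = 1, m_{32} = 2, m_{42} = 1, m_{43} = -4

multipliers: 0, -2, 1, 2, 1, -4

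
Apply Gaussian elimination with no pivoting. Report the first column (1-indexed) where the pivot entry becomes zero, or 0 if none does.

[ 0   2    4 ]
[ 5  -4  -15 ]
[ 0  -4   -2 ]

Naive forward elimination:
Pivot entry (1,1) is zero but row 2 has 5 in column 1 -> naive elimination stops; a row interchange (e.g. R1 <-> R2) would be required here.

first zero-pivot column = 1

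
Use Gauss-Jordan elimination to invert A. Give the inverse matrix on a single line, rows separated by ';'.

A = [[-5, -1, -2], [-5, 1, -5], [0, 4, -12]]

Gauss-Jordan on [A | I]:
R1 <- (1/-5)*R1:  [    1   1/5   2/5  |  -1/5     0     0 ]
R2 <- R2 - (-5)*R1:  [  0   2  -3  |  -1   1   0 ]
R2 <- (1/2)*R2:  [    0     1  -3/2  |  -1/2   1/2     0 ]
R1 <- R1 - (1/5)*R2:  [     1      0   7/10  |  -1/10  -1/10      0 ]
R3 <- R3 - (4)*R2:  [  0   0  -6  |   2  -2   1 ]
R3 <- (1/-6)*R3:  [    0     0     1  |  -1/3   1/3  -1/6 ]
R1 <- R1 - (7/10)*R3:  [    1     0     0  |  2/15  -1/3  7/60 ]
R2 <- R2 - (-3/2)*R3:  [    0     1     0  |    -1     1  -1/4 ]
Right block of [I | A^{-1}] is the inverse:
[ 2/15  -1/3  7/60 ]
[   -1     1  -1/4 ]
[ -1/3   1/3  -1/6 ]

inverse = [2/15 -1/3 7/60; -1 1 -1/4; -1/3 1/3 -1/6]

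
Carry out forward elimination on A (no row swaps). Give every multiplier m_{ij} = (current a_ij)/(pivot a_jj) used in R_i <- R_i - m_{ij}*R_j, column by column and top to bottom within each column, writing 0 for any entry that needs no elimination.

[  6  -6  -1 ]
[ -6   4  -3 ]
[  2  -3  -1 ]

multipliers: -1, 1/3, 1/2

Forward elimination:
R2 <- R2 - (-1)*R1:  [  0  -2  -4 ]
R3 <- R3 - (1/3)*R1:  [    0    -1  -2/3 ]
R3 <- R3 - (1/2)*R2:  [   0    0  4/3 ]
Multipliers (in order of application): m_{21} = -1, m_{31} = 1/3, m_{32} = 1/2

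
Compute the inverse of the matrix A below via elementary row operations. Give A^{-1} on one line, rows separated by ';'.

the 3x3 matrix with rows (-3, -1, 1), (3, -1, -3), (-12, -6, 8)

inverse = [-13/18 1/18 1/9; 1/3 -1/3 -1/6; -5/6 -1/6 1/6]

Gauss-Jordan on [A | I]:
R1 <- (1/-3)*R1:  [    1   1/3  -1/3  |  -1/3     0     0 ]
R2 <- R2 - (3)*R1:  [  0  -2  -2  |   1   1   0 ]
R3 <- R3 - (-12)*R1:  [  0  -2   4  |  -4   0   1 ]
R2 <- (1/-2)*R2:  [    0     1     1  |  -1/2  -1/2     0 ]
R1 <- R1 - (1/3)*R2:  [    1     0  -2/3  |  -1/6   1/6     0 ]
R3 <- R3 - (-2)*R2:  [  0   0   6  |  -5  -1   1 ]
R3 <- (1/6)*R3:  [    0     0     1  |  -5/6  -1/6   1/6 ]
R1 <- R1 - (-2/3)*R3:  [      1       0       0  |  -13/18    1/18     1/9 ]
R2 <- R2 - (1)*R3:  [    0     1     0  |   1/3  -1/3  -1/6 ]
Right block of [I | A^{-1}] is the inverse:
[ -13/18  1/18   1/9 ]
[    1/3  -1/3  -1/6 ]
[   -5/6  -1/6   1/6 ]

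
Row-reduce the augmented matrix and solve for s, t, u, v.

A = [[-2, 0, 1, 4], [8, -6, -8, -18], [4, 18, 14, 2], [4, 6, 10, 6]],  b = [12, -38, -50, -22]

(-4, -2, 0, 1)

Forward elimination on [A|b]:
R2 <- R2 - (-4)*R1:  [  0  -6  -4  -2  10 ]
R3 <- R3 - (-2)*R1:  [   0   18   16   10  -26 ]
R4 <- R4 - (-2)*R1:  [  0   6  12  14   2 ]
R3 <- R3 - (-3)*R2:  [ 0  0  4  4  4 ]
R4 <- R4 - (-1)*R2:  [  0   0   8  12  12 ]
R4 <- R4 - (2)*R3:  [ 0  0  0  4  4 ]
Row echelon form:
[ -2   0   1   4  |  12 ]
[  0  -6  -4  -2  |  10 ]
[  0   0   4   4  |   4 ]
[  0   0   0   4  |   4 ]
Back-substitution:
v = (4) / 4 = 1
u = (4 - (4)*(1)) / 4 = 0
t = (10 - (-4)*(0) - (-2)*(1)) / -6 = -2
s = (12 - (1)*(0) - (4)*(1)) / -2 = -4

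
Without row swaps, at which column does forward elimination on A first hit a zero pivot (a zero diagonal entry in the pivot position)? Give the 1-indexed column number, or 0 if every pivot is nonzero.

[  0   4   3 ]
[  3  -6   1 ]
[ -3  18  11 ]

Naive forward elimination:
Pivot entry (1,1) is zero but row 2 has 3 in column 1 -> naive elimination stops; a row interchange (e.g. R1 <-> R2) would be required here.

first zero-pivot column = 1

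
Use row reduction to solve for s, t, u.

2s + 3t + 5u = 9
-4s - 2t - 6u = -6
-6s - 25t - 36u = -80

Forward elimination on [A|b]:
R2 <- R2 - (-2)*R1:  [  0   4   4  12 ]
R3 <- R3 - (-3)*R1:  [   0  -16  -21  -53 ]
R3 <- R3 - (-4)*R2:  [  0   0  -5  -5 ]
Row echelon form:
[ 2  3   5  |   9 ]
[ 0  4   4  |  12 ]
[ 0  0  -5  |  -5 ]
Back-substitution:
u = (-5) / -5 = 1
t = (12 - (4)*(1)) / 4 = 2
s = (9 - (3)*(2) - (5)*(1)) / 2 = -1

(-1, 2, 1)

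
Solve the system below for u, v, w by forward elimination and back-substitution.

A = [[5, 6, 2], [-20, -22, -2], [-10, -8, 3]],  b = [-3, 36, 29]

(1, -3, 5)

Forward elimination on [A|b]:
R2 <- R2 - (-4)*R1:  [  0   2   6  24 ]
R3 <- R3 - (-2)*R1:  [  0   4   7  23 ]
R3 <- R3 - (2)*R2:  [   0    0   -5  -25 ]
Row echelon form:
[ 5  6   2  |   -3 ]
[ 0  2   6  |   24 ]
[ 0  0  -5  |  -25 ]
Back-substitution:
w = (-25) / -5 = 5
v = (24 - (6)*(5)) / 2 = -3
u = (-3 - (6)*(-3) - (2)*(5)) / 5 = 1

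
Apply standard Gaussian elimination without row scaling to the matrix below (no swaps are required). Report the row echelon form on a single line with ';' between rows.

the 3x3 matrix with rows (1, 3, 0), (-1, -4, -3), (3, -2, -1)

Forward elimination:
R2 <- R2 - (-1)*R1:  [  0  -1  -3 ]
R3 <- R3 - (3)*R1:  [   0  -11   -1 ]
R3 <- R3 - (11)*R2:  [  0   0  32 ]
Row echelon form:
[ 1   3   0 ]
[ 0  -1  -3 ]
[ 0   0  32 ]

REF = [1 3 0; 0 -1 -3; 0 0 32]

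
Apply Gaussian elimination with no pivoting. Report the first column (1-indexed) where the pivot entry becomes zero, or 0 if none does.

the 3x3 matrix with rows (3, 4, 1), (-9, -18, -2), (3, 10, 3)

Naive forward elimination:
R2 <- R2 - (-3)*R1:  [  0  -6   1 ]
R3 <- R3 - (1)*R1:  [ 0  6  2 ]
R3 <- R3 - (-1)*R2:  [ 0  0  3 ]
All pivots nonzero; naive elimination completes without hitting a zero pivot.

first zero-pivot column = 0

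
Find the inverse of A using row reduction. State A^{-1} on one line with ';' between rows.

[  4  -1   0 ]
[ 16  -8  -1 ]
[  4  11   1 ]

inverse = [3/32 1/32 1/32; -5/8 1/8 1/8; 13/2 -3/2 -1/2]

Gauss-Jordan on [A | I]:
R1 <- (1/4)*R1:  [    1  -1/4     0  |   1/4     0     0 ]
R2 <- R2 - (16)*R1:  [  0  -4  -1  |  -4   1   0 ]
R3 <- R3 - (4)*R1:  [  0  12   1  |  -1   0   1 ]
R2 <- (1/-4)*R2:  [    0     1   1/4  |     1  -1/4     0 ]
R1 <- R1 - (-1/4)*R2:  [     1      0   1/16  |    1/2  -1/16      0 ]
R3 <- R3 - (12)*R2:  [   0    0   -2  |  -13    3    1 ]
R3 <- (1/-2)*R3:  [    0     0     1  |  13/2  -3/2  -1/2 ]
R1 <- R1 - (1/16)*R3:  [    1     0     0  |  3/32  1/32  1/32 ]
R2 <- R2 - (1/4)*R3:  [    0     1     0  |  -5/8   1/8   1/8 ]
Right block of [I | A^{-1}] is the inverse:
[ 3/32  1/32  1/32 ]
[ -5/8   1/8   1/8 ]
[ 13/2  -3/2  -1/2 ]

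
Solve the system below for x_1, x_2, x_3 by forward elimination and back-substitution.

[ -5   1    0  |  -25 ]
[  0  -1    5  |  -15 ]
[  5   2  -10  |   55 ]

Forward elimination on [A|b]:
R3 <- R3 - (-1)*R1:  [   0    3  -10   30 ]
R3 <- R3 - (-3)*R2:  [   0    0    5  -15 ]
Row echelon form:
[ -5   1  0  |  -25 ]
[  0  -1  5  |  -15 ]
[  0   0  5  |  -15 ]
Back-substitution:
x_3 = (-15) / 5 = -3
x_2 = (-15 - (5)*(-3)) / -1 = 0
x_1 = (-25 - (1)*(0)) / -5 = 5

(5, 0, -3)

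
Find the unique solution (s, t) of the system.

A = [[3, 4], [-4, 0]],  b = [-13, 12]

(-3, -1)

Forward elimination on [A|b]:
R2 <- R2 - (-4/3)*R1:  [     0   16/3  -16/3 ]
Row echelon form:
[ 3     4  |    -13 ]
[ 0  16/3  |  -16/3 ]
Back-substitution:
t = (-16/3) / (16/3) = -1
s = (-13 - (4)*(-1)) / 3 = -3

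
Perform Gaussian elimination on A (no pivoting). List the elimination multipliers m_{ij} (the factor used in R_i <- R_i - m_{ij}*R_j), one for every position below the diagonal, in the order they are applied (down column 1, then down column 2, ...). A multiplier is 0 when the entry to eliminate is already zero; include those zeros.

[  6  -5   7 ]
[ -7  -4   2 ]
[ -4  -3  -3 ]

multipliers: -7/6, -2/3, 38/59

Forward elimination:
R2 <- R2 - (-7/6)*R1:  [     0  -59/6   61/6 ]
R3 <- R3 - (-2/3)*R1:  [     0  -19/3    5/3 ]
R3 <- R3 - (38/59)*R2:  [       0        0  -288/59 ]
Multipliers (in order of application): m_{21} = -7/6, m_{31} = -2/3, m_{32} = 38/59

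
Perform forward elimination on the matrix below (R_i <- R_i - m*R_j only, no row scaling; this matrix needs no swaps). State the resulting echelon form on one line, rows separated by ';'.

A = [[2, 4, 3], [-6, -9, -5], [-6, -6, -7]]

REF = [2 4 3; 0 3 4; 0 0 -6]

Forward elimination:
R2 <- R2 - (-3)*R1:  [ 0  3  4 ]
R3 <- R3 - (-3)*R1:  [ 0  6  2 ]
R3 <- R3 - (2)*R2:  [  0   0  -6 ]
Row echelon form:
[ 2  4   3 ]
[ 0  3   4 ]
[ 0  0  -6 ]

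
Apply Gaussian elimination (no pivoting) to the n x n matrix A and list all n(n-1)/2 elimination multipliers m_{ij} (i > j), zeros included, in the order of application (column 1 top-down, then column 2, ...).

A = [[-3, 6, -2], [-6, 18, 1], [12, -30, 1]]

multipliers: 2, -4, -1

Forward elimination:
R2 <- R2 - (2)*R1:  [ 0  6  5 ]
R3 <- R3 - (-4)*R1:  [  0  -6  -7 ]
R3 <- R3 - (-1)*R2:  [  0   0  -2 ]
Multipliers (in order of application): m_{21} = 2, m_{31} = -4, m_{32} = -1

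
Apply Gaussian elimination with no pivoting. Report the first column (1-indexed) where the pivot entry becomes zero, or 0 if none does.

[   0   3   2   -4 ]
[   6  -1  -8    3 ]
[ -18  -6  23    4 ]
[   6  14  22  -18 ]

first zero-pivot column = 1

Naive forward elimination:
Pivot entry (1,1) is zero but row 2 has 6 in column 1 -> naive elimination stops; a row interchange (e.g. R1 <-> R2) would be required here.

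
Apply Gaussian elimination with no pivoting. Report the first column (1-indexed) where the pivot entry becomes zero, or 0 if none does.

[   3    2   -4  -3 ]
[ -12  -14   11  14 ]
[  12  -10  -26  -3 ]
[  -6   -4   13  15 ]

Naive forward elimination:
R2 <- R2 - (-4)*R1:  [  0  -6  -5   2 ]
R3 <- R3 - (4)*R1:  [   0  -18  -10    9 ]
R4 <- R4 - (-2)*R1:  [ 0  0  5  9 ]
R3 <- R3 - (3)*R2:  [ 0  0  5  3 ]
R4 <- R4 - (1)*R3:  [ 0  0  0  6 ]
All pivots nonzero; naive elimination completes without hitting a zero pivot.

first zero-pivot column = 0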